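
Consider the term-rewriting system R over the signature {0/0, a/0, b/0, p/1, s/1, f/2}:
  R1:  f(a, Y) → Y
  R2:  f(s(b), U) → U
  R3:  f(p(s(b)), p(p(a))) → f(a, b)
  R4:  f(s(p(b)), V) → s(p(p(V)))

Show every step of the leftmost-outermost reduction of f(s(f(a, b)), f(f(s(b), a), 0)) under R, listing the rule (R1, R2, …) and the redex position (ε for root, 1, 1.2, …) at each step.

0

1. f(s(f(a, b)), f(f(s(b), a), 0))  →  f(s(b), f(f(s(b), a), 0))   [R1 at 1.1]
2. f(s(b), f(f(s(b), a), 0))  →  f(f(s(b), a), 0)   [R2 at ε]
3. f(f(s(b), a), 0)  →  f(a, 0)   [R2 at 1]
4. f(a, 0)  →  0   [R1 at ε]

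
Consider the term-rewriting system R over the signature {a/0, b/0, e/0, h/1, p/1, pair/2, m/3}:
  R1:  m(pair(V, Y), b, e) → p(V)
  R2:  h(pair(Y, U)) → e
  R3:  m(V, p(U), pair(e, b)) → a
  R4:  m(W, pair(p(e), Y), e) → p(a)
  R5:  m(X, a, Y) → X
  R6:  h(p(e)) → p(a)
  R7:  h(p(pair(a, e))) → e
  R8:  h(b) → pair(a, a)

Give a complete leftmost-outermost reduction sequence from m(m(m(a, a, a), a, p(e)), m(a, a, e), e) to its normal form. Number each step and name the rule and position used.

1. m(m(m(a, a, a), a, p(e)), m(a, a, e), e)  →  m(m(a, a, a), m(a, a, e), e)   [R5 at 1]
2. m(m(a, a, a), m(a, a, e), e)  →  m(a, m(a, a, e), e)   [R5 at 1]
3. m(a, m(a, a, e), e)  →  m(a, a, e)   [R5 at 2]
4. m(a, a, e)  →  a   [R5 at ε]

a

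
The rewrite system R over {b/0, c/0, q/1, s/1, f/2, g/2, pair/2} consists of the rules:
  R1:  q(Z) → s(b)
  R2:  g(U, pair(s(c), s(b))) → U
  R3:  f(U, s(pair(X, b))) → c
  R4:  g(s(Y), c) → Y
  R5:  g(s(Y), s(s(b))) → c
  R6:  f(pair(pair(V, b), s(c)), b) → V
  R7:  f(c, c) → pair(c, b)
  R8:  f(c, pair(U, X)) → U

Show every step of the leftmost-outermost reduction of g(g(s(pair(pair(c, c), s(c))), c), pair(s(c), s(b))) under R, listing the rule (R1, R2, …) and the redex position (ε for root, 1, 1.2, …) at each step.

pair(pair(c, c), s(c))

1. g(g(s(pair(pair(c, c), s(c))), c), pair(s(c), s(b)))  →  g(s(pair(pair(c, c), s(c))), c)   [R2 at ε]
2. g(s(pair(pair(c, c), s(c))), c)  →  pair(pair(c, c), s(c))   [R4 at ε]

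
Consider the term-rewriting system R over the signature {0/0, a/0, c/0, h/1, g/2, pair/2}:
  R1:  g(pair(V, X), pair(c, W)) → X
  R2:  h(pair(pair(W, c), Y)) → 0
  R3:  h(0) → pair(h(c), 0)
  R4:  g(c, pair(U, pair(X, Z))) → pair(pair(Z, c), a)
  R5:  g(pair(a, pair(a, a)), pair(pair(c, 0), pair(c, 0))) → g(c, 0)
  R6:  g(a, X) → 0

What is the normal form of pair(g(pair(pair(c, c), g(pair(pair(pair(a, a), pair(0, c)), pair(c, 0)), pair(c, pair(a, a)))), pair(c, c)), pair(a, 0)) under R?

pair(pair(c, 0), pair(a, 0))

1. pair(g(pair(pair(c, c), g(pair(pair(pair(a, a), pair(0, c)), pair(c, 0)), pair(c, pair(a, a)))), pair(c, c)), pair(a, 0))  →  pair(g(pair(pair(pair(a, a), pair(0, c)), pair(c, 0)), pair(c, pair(a, a))), pair(a, 0))   [R1 at 1]
2. pair(g(pair(pair(pair(a, a), pair(0, c)), pair(c, 0)), pair(c, pair(a, a))), pair(a, 0))  →  pair(pair(c, 0), pair(a, 0))   [R1 at 1]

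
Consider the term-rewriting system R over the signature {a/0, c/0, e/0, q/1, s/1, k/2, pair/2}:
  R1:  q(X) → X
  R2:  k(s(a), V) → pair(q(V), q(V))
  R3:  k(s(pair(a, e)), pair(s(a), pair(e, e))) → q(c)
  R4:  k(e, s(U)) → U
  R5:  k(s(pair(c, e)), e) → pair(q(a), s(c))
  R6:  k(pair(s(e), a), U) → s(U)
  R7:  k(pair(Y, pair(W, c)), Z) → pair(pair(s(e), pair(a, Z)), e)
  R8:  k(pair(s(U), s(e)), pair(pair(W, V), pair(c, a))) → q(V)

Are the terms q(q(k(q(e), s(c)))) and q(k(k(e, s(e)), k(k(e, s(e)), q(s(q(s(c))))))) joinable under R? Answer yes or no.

yes — NF(t₁) = c, NF(t₂) = c

Reduce t₁ = q(q(k(q(e), s(c)))):
1. q(q(k(q(e), s(c))))  →  q(k(q(e), s(c)))   [R1 at ε]
2. q(k(q(e), s(c)))  →  k(q(e), s(c))   [R1 at ε]
3. k(q(e), s(c))  →  k(e, s(c))   [R1 at 1]
4. k(e, s(c))  →  c   [R4 at ε]

Reduce t₂ = q(k(k(e, s(e)), k(k(e, s(e)), q(s(q(s(c))))))):
1. q(k(k(e, s(e)), k(k(e, s(e)), q(s(q(s(c)))))))  →  k(k(e, s(e)), k(k(e, s(e)), q(s(q(s(c))))))   [R1 at ε]
2. k(k(e, s(e)), k(k(e, s(e)), q(s(q(s(c))))))  →  k(e, k(k(e, s(e)), q(s(q(s(c))))))   [R4 at 1]
3. k(e, k(k(e, s(e)), q(s(q(s(c))))))  →  k(e, k(e, q(s(q(s(c))))))   [R4 at 2.1]
4. k(e, k(e, q(s(q(s(c))))))  →  k(e, k(e, s(q(s(c)))))   [R1 at 2.2]
5. k(e, k(e, s(q(s(c)))))  →  k(e, q(s(c)))   [R4 at 2]
6. k(e, q(s(c)))  →  k(e, s(c))   [R1 at 2]
7. k(e, s(c))  →  c   [R4 at ε]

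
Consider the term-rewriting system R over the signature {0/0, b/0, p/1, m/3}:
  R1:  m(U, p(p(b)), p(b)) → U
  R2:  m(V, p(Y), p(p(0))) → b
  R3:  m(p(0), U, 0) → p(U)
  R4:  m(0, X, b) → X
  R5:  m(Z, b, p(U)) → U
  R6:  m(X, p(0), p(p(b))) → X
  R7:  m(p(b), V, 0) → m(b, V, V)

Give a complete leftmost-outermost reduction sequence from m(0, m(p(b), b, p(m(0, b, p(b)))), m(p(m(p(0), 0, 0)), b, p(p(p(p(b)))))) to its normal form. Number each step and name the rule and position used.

1. m(0, m(p(b), b, p(m(0, b, p(b)))), m(p(m(p(0), 0, 0)), b, p(p(p(p(b))))))  →  m(0, m(0, b, p(b)), m(p(m(p(0), 0, 0)), b, p(p(p(p(b))))))   [R5 at 2]
2. m(0, m(0, b, p(b)), m(p(m(p(0), 0, 0)), b, p(p(p(p(b))))))  →  m(0, b, m(p(m(p(0), 0, 0)), b, p(p(p(p(b))))))   [R5 at 2]
3. m(0, b, m(p(m(p(0), 0, 0)), b, p(p(p(p(b))))))  →  m(0, b, p(p(p(b))))   [R5 at 3]
4. m(0, b, p(p(p(b))))  →  p(p(b))   [R5 at ε]

p(p(b))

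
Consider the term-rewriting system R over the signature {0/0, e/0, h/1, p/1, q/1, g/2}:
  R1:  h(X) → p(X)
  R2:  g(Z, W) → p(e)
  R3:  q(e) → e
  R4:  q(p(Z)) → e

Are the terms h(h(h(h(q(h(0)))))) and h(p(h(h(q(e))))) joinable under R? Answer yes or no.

Reduce t₁ = h(h(h(h(q(h(0)))))):
1. h(h(h(h(q(h(0))))))  →  p(h(h(h(q(h(0))))))   [R1 at ε]
2. p(h(h(h(q(h(0))))))  →  p(p(h(h(q(h(0))))))   [R1 at 1]
3. p(p(h(h(q(h(0))))))  →  p(p(p(h(q(h(0))))))   [R1 at 1.1]
4. p(p(p(h(q(h(0))))))  →  p(p(p(p(q(h(0))))))   [R1 at 1.1.1]
5. p(p(p(p(q(h(0))))))  →  p(p(p(p(q(p(0))))))   [R1 at 1.1.1.1.1]
6. p(p(p(p(q(p(0))))))  →  p(p(p(p(e))))   [R4 at 1.1.1.1]

Reduce t₂ = h(p(h(h(q(e))))):
1. h(p(h(h(q(e)))))  →  p(p(h(h(q(e)))))   [R1 at ε]
2. p(p(h(h(q(e)))))  →  p(p(p(h(q(e)))))   [R1 at 1.1]
3. p(p(p(h(q(e)))))  →  p(p(p(p(q(e)))))   [R1 at 1.1.1]
4. p(p(p(p(q(e)))))  →  p(p(p(p(e))))   [R3 at 1.1.1.1]

yes — NF(t₁) = p(p(p(p(e)))), NF(t₂) = p(p(p(p(e))))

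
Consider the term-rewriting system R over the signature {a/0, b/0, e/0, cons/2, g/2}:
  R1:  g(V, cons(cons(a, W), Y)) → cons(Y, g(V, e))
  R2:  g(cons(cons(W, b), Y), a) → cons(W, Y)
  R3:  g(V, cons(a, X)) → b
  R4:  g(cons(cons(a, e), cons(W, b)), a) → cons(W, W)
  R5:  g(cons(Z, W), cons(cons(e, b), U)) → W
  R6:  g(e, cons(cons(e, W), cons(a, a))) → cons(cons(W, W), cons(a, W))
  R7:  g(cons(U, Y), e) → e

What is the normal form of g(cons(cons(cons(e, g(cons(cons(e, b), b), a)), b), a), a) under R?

1. g(cons(cons(cons(e, g(cons(cons(e, b), b), a)), b), a), a)  →  cons(cons(e, g(cons(cons(e, b), b), a)), a)   [R2 at ε]
2. cons(cons(e, g(cons(cons(e, b), b), a)), a)  →  cons(cons(e, cons(e, b)), a)   [R2 at 1.2]

cons(cons(e, cons(e, b)), a)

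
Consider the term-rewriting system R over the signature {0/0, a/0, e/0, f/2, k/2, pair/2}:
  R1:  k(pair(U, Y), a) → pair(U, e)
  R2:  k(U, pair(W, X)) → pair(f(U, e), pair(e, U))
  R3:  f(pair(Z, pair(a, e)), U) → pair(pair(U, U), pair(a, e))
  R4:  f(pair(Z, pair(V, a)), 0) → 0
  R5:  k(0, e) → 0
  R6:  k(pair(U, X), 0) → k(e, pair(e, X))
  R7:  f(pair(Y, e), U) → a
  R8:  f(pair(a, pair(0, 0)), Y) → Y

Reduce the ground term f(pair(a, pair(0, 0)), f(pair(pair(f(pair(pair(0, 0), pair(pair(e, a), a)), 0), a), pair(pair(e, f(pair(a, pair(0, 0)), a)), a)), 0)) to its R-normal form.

0

1. f(pair(a, pair(0, 0)), f(pair(pair(f(pair(pair(0, 0), pair(pair(e, a), a)), 0), a), pair(pair(e, f(pair(a, pair(0, 0)), a)), a)), 0))  →  f(pair(pair(f(pair(pair(0, 0), pair(pair(e, a), a)), 0), a), pair(pair(e, f(pair(a, pair(0, 0)), a)), a)), 0)   [R8 at ε]
2. f(pair(pair(f(pair(pair(0, 0), pair(pair(e, a), a)), 0), a), pair(pair(e, f(pair(a, pair(0, 0)), a)), a)), 0)  →  0   [R4 at ε]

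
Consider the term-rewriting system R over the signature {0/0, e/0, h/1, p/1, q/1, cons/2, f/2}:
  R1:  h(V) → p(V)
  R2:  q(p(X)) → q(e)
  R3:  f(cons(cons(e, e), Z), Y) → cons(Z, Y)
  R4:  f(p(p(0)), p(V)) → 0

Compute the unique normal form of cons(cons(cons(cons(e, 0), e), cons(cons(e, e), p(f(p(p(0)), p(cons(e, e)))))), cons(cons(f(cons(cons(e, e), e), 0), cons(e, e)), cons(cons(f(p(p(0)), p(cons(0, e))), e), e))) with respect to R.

cons(cons(cons(cons(e, 0), e), cons(cons(e, e), p(0))), cons(cons(cons(e, 0), cons(e, e)), cons(cons(0, e), e)))

1. cons(cons(cons(cons(e, 0), e), cons(cons(e, e), p(f(p(p(0)), p(cons(e, e)))))), cons(cons(f(cons(cons(e, e), e), 0), cons(e, e)), cons(cons(f(p(p(0)), p(cons(0, e))), e), e)))  →  cons(cons(cons(cons(e, 0), e), cons(cons(e, e), p(0))), cons(cons(f(cons(cons(e, e), e), 0), cons(e, e)), cons(cons(f(p(p(0)), p(cons(0, e))), e), e)))   [R4 at 1.2.2.1]
2. cons(cons(cons(cons(e, 0), e), cons(cons(e, e), p(0))), cons(cons(f(cons(cons(e, e), e), 0), cons(e, e)), cons(cons(f(p(p(0)), p(cons(0, e))), e), e)))  →  cons(cons(cons(cons(e, 0), e), cons(cons(e, e), p(0))), cons(cons(cons(e, 0), cons(e, e)), cons(cons(f(p(p(0)), p(cons(0, e))), e), e)))   [R3 at 2.1.1]
3. cons(cons(cons(cons(e, 0), e), cons(cons(e, e), p(0))), cons(cons(cons(e, 0), cons(e, e)), cons(cons(f(p(p(0)), p(cons(0, e))), e), e)))  →  cons(cons(cons(cons(e, 0), e), cons(cons(e, e), p(0))), cons(cons(cons(e, 0), cons(e, e)), cons(cons(0, e), e)))   [R4 at 2.2.1.1]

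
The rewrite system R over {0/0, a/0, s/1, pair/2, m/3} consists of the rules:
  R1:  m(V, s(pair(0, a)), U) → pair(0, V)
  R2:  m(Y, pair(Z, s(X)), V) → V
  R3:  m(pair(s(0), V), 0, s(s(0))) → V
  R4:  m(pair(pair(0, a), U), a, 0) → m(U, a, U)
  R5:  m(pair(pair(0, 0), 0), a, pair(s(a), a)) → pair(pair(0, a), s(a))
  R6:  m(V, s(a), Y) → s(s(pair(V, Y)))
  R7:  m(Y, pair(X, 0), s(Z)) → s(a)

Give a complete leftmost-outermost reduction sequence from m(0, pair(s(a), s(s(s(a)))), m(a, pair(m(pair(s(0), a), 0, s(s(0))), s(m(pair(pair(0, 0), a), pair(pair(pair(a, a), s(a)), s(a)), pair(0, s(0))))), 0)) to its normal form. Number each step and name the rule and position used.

0

1. m(0, pair(s(a), s(s(s(a)))), m(a, pair(m(pair(s(0), a), 0, s(s(0))), s(m(pair(pair(0, 0), a), pair(pair(pair(a, a), s(a)), s(a)), pair(0, s(0))))), 0))  →  m(a, pair(m(pair(s(0), a), 0, s(s(0))), s(m(pair(pair(0, 0), a), pair(pair(pair(a, a), s(a)), s(a)), pair(0, s(0))))), 0)   [R2 at ε]
2. m(a, pair(m(pair(s(0), a), 0, s(s(0))), s(m(pair(pair(0, 0), a), pair(pair(pair(a, a), s(a)), s(a)), pair(0, s(0))))), 0)  →  0   [R2 at ε]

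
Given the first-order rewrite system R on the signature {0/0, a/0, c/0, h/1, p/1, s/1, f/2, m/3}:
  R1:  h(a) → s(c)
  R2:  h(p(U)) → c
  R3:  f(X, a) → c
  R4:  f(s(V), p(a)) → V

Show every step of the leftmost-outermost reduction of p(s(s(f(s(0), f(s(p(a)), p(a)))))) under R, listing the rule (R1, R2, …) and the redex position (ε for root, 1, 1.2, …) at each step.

p(s(s(0)))

1. p(s(s(f(s(0), f(s(p(a)), p(a))))))  →  p(s(s(f(s(0), p(a)))))   [R4 at 1.1.1.2]
2. p(s(s(f(s(0), p(a)))))  →  p(s(s(0)))   [R4 at 1.1.1]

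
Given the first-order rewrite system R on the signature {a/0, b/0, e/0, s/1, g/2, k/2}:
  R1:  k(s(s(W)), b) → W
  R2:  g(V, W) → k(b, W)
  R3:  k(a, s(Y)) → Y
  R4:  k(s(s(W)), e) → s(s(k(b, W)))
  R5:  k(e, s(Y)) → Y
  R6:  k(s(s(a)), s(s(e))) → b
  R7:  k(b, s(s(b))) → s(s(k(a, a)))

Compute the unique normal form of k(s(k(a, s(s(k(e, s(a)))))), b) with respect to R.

1. k(s(k(a, s(s(k(e, s(a)))))), b)  →  k(s(s(k(e, s(a)))), b)   [R3 at 1.1]
2. k(s(s(k(e, s(a)))), b)  →  k(e, s(a))   [R1 at ε]
3. k(e, s(a))  →  a   [R5 at ε]

a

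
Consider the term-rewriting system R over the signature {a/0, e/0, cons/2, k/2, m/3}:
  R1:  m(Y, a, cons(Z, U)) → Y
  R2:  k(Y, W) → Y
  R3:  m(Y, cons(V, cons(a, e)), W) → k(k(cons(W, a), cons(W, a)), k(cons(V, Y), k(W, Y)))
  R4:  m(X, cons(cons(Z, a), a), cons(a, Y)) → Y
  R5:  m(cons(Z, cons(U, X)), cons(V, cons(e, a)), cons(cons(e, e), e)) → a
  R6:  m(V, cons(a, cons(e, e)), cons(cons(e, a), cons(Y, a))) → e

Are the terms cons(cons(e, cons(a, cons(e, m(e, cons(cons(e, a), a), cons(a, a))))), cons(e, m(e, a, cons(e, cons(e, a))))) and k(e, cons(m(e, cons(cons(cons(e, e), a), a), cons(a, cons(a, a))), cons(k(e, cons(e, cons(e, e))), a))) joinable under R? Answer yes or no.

Reduce t₁ = cons(cons(e, cons(a, cons(e, m(e, cons(cons(e, a), a), cons(a, a))))), cons(e, m(e, a, cons(e, cons(e, a))))):
1. cons(cons(e, cons(a, cons(e, m(e, cons(cons(e, a), a), cons(a, a))))), cons(e, m(e, a, cons(e, cons(e, a)))))  →  cons(cons(e, cons(a, cons(e, a))), cons(e, m(e, a, cons(e, cons(e, a)))))   [R4 at 1.2.2.2]
2. cons(cons(e, cons(a, cons(e, a))), cons(e, m(e, a, cons(e, cons(e, a)))))  →  cons(cons(e, cons(a, cons(e, a))), cons(e, e))   [R1 at 2.2]

Reduce t₂ = k(e, cons(m(e, cons(cons(cons(e, e), a), a), cons(a, cons(a, a))), cons(k(e, cons(e, cons(e, e))), a))):
1. k(e, cons(m(e, cons(cons(cons(e, e), a), a), cons(a, cons(a, a))), cons(k(e, cons(e, cons(e, e))), a)))  →  e   [R2 at ε]

no — NF(t₁) = cons(cons(e, cons(a, cons(e, a))), cons(e, e)), NF(t₂) = e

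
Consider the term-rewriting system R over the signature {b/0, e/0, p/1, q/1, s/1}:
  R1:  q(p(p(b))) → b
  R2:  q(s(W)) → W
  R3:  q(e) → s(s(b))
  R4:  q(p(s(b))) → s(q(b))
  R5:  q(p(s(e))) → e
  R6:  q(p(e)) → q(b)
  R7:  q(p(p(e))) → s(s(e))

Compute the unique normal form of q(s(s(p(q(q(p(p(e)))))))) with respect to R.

1. q(s(s(p(q(q(p(p(e))))))))  →  s(p(q(q(p(p(e))))))   [R2 at ε]
2. s(p(q(q(p(p(e))))))  →  s(p(q(s(s(e)))))   [R7 at 1.1.1]
3. s(p(q(s(s(e)))))  →  s(p(s(e)))   [R2 at 1.1]

s(p(s(e)))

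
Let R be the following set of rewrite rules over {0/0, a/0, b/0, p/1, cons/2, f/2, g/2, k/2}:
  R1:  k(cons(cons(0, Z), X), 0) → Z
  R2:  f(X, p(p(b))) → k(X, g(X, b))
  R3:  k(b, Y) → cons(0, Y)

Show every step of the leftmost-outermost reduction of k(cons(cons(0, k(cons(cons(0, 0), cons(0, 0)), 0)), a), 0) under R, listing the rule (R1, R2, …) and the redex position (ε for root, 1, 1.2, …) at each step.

1. k(cons(cons(0, k(cons(cons(0, 0), cons(0, 0)), 0)), a), 0)  →  k(cons(cons(0, 0), cons(0, 0)), 0)   [R1 at ε]
2. k(cons(cons(0, 0), cons(0, 0)), 0)  →  0   [R1 at ε]

0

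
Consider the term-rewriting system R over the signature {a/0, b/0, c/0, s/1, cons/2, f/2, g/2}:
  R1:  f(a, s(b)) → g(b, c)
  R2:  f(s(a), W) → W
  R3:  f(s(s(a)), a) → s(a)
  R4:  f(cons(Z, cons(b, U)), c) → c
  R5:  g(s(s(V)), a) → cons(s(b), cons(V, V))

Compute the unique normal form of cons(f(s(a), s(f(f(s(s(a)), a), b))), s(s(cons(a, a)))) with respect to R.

1. cons(f(s(a), s(f(f(s(s(a)), a), b))), s(s(cons(a, a))))  →  cons(s(f(f(s(s(a)), a), b)), s(s(cons(a, a))))   [R2 at 1]
2. cons(s(f(f(s(s(a)), a), b)), s(s(cons(a, a))))  →  cons(s(f(s(a), b)), s(s(cons(a, a))))   [R3 at 1.1.1]
3. cons(s(f(s(a), b)), s(s(cons(a, a))))  →  cons(s(b), s(s(cons(a, a))))   [R2 at 1.1]

cons(s(b), s(s(cons(a, a))))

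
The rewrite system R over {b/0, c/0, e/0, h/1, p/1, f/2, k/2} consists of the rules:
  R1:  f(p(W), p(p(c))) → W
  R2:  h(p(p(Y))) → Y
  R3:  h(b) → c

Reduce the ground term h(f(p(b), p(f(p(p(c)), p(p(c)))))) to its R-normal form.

c

1. h(f(p(b), p(f(p(p(c)), p(p(c))))))  →  h(f(p(b), p(p(c))))   [R1 at 1.2.1]
2. h(f(p(b), p(p(c))))  →  h(b)   [R1 at 1]
3. h(b)  →  c   [R3 at ε]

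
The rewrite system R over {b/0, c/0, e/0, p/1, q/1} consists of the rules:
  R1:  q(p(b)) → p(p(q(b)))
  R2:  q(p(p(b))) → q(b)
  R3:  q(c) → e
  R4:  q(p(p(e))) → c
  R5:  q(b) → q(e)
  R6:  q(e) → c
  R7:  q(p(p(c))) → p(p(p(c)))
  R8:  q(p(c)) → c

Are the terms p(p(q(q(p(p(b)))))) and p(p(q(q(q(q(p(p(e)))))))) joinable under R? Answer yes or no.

Reduce t₁ = p(p(q(q(p(p(b)))))):
1. p(p(q(q(p(p(b))))))  →  p(p(q(q(b))))   [R2 at 1.1.1]
2. p(p(q(q(b))))  →  p(p(q(q(e))))   [R5 at 1.1.1]
3. p(p(q(q(e))))  →  p(p(q(c)))   [R6 at 1.1.1]
4. p(p(q(c)))  →  p(p(e))   [R3 at 1.1]

Reduce t₂ = p(p(q(q(q(q(p(p(e)))))))):
1. p(p(q(q(q(q(p(p(e))))))))  →  p(p(q(q(q(c)))))   [R4 at 1.1.1.1.1]
2. p(p(q(q(q(c)))))  →  p(p(q(q(e))))   [R3 at 1.1.1.1]
3. p(p(q(q(e))))  →  p(p(q(c)))   [R6 at 1.1.1]
4. p(p(q(c)))  →  p(p(e))   [R3 at 1.1]

yes — NF(t₁) = p(p(e)), NF(t₂) = p(p(e))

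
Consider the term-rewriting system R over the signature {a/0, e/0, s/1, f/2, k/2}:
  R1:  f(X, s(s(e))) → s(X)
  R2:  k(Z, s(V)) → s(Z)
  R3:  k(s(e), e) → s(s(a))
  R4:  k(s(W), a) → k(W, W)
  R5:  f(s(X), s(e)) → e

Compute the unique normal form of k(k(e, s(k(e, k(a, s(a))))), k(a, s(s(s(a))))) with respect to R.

s(s(e))

1. k(k(e, s(k(e, k(a, s(a))))), k(a, s(s(s(a)))))  →  k(s(e), k(a, s(s(s(a)))))   [R2 at 1]
2. k(s(e), k(a, s(s(s(a)))))  →  k(s(e), s(a))   [R2 at 2]
3. k(s(e), s(a))  →  s(s(e))   [R2 at ε]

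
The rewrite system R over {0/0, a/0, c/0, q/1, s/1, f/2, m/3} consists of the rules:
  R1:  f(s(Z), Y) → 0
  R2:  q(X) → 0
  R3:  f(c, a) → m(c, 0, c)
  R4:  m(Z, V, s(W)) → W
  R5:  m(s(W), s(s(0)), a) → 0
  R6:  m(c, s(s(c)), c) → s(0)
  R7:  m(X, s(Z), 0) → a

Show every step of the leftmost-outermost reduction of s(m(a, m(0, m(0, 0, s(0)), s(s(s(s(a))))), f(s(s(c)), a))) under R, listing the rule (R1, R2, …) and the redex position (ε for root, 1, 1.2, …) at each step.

s(a)

1. s(m(a, m(0, m(0, 0, s(0)), s(s(s(s(a))))), f(s(s(c)), a)))  →  s(m(a, s(s(s(a))), f(s(s(c)), a)))   [R4 at 1.2]
2. s(m(a, s(s(s(a))), f(s(s(c)), a)))  →  s(m(a, s(s(s(a))), 0))   [R1 at 1.3]
3. s(m(a, s(s(s(a))), 0))  →  s(a)   [R7 at 1]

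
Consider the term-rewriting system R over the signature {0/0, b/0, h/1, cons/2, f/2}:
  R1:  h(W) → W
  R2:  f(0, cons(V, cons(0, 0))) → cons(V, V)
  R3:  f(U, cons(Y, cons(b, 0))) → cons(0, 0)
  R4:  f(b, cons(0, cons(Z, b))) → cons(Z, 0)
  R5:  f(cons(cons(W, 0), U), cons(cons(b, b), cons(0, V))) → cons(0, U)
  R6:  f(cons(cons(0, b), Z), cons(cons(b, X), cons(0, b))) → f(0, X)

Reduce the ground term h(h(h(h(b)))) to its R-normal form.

1. h(h(h(h(b))))  →  h(h(h(b)))   [R1 at ε]
2. h(h(h(b)))  →  h(h(b))   [R1 at ε]
3. h(h(b))  →  h(b)   [R1 at ε]
4. h(b)  →  b   [R1 at ε]

b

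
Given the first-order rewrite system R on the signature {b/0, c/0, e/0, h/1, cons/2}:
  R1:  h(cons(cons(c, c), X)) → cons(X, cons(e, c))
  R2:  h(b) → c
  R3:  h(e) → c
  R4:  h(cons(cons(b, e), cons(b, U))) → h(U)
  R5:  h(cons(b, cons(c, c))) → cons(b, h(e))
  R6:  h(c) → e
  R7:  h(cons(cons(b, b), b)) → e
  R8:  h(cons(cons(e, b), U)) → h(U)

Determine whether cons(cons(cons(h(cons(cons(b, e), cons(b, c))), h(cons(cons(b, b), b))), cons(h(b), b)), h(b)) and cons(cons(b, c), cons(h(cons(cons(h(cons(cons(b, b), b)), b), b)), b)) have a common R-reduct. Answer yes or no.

no — NF(t₁) = cons(cons(cons(e, e), cons(c, b)), c), NF(t₂) = cons(cons(b, c), cons(c, b))

Reduce t₁ = cons(cons(cons(h(cons(cons(b, e), cons(b, c))), h(cons(cons(b, b), b))), cons(h(b), b)), h(b)):
1. cons(cons(cons(h(cons(cons(b, e), cons(b, c))), h(cons(cons(b, b), b))), cons(h(b), b)), h(b))  →  cons(cons(cons(h(c), h(cons(cons(b, b), b))), cons(h(b), b)), h(b))   [R4 at 1.1.1]
2. cons(cons(cons(h(c), h(cons(cons(b, b), b))), cons(h(b), b)), h(b))  →  cons(cons(cons(e, h(cons(cons(b, b), b))), cons(h(b), b)), h(b))   [R6 at 1.1.1]
3. cons(cons(cons(e, h(cons(cons(b, b), b))), cons(h(b), b)), h(b))  →  cons(cons(cons(e, e), cons(h(b), b)), h(b))   [R7 at 1.1.2]
4. cons(cons(cons(e, e), cons(h(b), b)), h(b))  →  cons(cons(cons(e, e), cons(c, b)), h(b))   [R2 at 1.2.1]
5. cons(cons(cons(e, e), cons(c, b)), h(b))  →  cons(cons(cons(e, e), cons(c, b)), c)   [R2 at 2]

Reduce t₂ = cons(cons(b, c), cons(h(cons(cons(h(cons(cons(b, b), b)), b), b)), b)):
1. cons(cons(b, c), cons(h(cons(cons(h(cons(cons(b, b), b)), b), b)), b))  →  cons(cons(b, c), cons(h(cons(cons(e, b), b)), b))   [R7 at 2.1.1.1.1]
2. cons(cons(b, c), cons(h(cons(cons(e, b), b)), b))  →  cons(cons(b, c), cons(h(b), b))   [R8 at 2.1]
3. cons(cons(b, c), cons(h(b), b))  →  cons(cons(b, c), cons(c, b))   [R2 at 2.1]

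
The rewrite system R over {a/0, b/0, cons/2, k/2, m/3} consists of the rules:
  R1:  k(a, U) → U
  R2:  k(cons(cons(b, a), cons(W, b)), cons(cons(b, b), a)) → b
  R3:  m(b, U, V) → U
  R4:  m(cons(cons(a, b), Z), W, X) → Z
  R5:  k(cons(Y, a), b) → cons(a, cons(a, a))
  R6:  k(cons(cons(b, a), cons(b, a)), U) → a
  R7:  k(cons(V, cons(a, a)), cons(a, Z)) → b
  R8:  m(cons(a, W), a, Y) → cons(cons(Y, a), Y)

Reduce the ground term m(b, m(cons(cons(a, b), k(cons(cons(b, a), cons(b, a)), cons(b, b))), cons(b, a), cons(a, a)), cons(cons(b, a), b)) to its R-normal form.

a

1. m(b, m(cons(cons(a, b), k(cons(cons(b, a), cons(b, a)), cons(b, b))), cons(b, a), cons(a, a)), cons(cons(b, a), b))  →  m(cons(cons(a, b), k(cons(cons(b, a), cons(b, a)), cons(b, b))), cons(b, a), cons(a, a))   [R3 at ε]
2. m(cons(cons(a, b), k(cons(cons(b, a), cons(b, a)), cons(b, b))), cons(b, a), cons(a, a))  →  k(cons(cons(b, a), cons(b, a)), cons(b, b))   [R4 at ε]
3. k(cons(cons(b, a), cons(b, a)), cons(b, b))  →  a   [R6 at ε]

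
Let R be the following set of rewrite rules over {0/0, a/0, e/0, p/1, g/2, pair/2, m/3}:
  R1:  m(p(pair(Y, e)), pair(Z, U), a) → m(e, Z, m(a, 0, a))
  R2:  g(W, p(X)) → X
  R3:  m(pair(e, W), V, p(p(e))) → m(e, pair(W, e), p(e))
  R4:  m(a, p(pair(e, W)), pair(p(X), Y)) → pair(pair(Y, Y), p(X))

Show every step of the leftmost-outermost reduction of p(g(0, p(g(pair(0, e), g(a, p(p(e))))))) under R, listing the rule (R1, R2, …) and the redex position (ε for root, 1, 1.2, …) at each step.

p(e)

1. p(g(0, p(g(pair(0, e), g(a, p(p(e)))))))  →  p(g(pair(0, e), g(a, p(p(e)))))   [R2 at 1]
2. p(g(pair(0, e), g(a, p(p(e)))))  →  p(g(pair(0, e), p(e)))   [R2 at 1.2]
3. p(g(pair(0, e), p(e)))  →  p(e)   [R2 at 1]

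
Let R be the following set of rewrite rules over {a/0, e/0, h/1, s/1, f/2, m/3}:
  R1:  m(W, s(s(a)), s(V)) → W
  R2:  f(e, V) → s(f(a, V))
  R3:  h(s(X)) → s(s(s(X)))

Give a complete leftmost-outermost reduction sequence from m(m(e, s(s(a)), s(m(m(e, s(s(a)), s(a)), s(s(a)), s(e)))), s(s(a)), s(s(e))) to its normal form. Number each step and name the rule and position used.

e

1. m(m(e, s(s(a)), s(m(m(e, s(s(a)), s(a)), s(s(a)), s(e)))), s(s(a)), s(s(e)))  →  m(e, s(s(a)), s(m(m(e, s(s(a)), s(a)), s(s(a)), s(e))))   [R1 at ε]
2. m(e, s(s(a)), s(m(m(e, s(s(a)), s(a)), s(s(a)), s(e))))  →  e   [R1 at ε]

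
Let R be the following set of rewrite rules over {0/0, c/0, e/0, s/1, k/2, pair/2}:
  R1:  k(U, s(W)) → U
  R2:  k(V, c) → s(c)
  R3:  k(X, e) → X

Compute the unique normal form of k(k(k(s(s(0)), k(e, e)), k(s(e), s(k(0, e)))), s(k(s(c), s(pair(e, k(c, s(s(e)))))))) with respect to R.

1. k(k(k(s(s(0)), k(e, e)), k(s(e), s(k(0, e)))), s(k(s(c), s(pair(e, k(c, s(s(e))))))))  →  k(k(s(s(0)), k(e, e)), k(s(e), s(k(0, e))))   [R1 at ε]
2. k(k(s(s(0)), k(e, e)), k(s(e), s(k(0, e))))  →  k(k(s(s(0)), e), k(s(e), s(k(0, e))))   [R3 at 1.2]
3. k(k(s(s(0)), e), k(s(e), s(k(0, e))))  →  k(s(s(0)), k(s(e), s(k(0, e))))   [R3 at 1]
4. k(s(s(0)), k(s(e), s(k(0, e))))  →  k(s(s(0)), s(e))   [R1 at 2]
5. k(s(s(0)), s(e))  →  s(s(0))   [R1 at ε]

s(s(0))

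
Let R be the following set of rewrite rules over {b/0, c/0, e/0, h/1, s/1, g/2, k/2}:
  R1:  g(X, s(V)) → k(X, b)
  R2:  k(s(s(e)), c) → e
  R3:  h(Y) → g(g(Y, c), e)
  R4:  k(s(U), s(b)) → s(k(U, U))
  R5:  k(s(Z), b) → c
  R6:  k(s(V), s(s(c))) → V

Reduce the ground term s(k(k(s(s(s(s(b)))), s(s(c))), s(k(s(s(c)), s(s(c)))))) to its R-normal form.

s(s(s(b)))

1. s(k(k(s(s(s(s(b)))), s(s(c))), s(k(s(s(c)), s(s(c))))))  →  s(k(s(s(s(b))), s(k(s(s(c)), s(s(c))))))   [R6 at 1.1]
2. s(k(s(s(s(b))), s(k(s(s(c)), s(s(c))))))  →  s(k(s(s(s(b))), s(s(c))))   [R6 at 1.2.1]
3. s(k(s(s(s(b))), s(s(c))))  →  s(s(s(b)))   [R6 at 1]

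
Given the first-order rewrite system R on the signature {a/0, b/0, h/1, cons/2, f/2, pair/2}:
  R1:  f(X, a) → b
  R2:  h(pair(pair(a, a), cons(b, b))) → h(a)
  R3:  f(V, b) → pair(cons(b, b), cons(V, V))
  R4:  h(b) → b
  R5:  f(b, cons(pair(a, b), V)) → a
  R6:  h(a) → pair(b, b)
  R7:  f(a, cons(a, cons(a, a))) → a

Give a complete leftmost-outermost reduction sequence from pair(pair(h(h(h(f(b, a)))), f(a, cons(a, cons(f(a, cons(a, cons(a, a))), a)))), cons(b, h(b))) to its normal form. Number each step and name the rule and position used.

1. pair(pair(h(h(h(f(b, a)))), f(a, cons(a, cons(f(a, cons(a, cons(a, a))), a)))), cons(b, h(b)))  →  pair(pair(h(h(h(b))), f(a, cons(a, cons(f(a, cons(a, cons(a, a))), a)))), cons(b, h(b)))   [R1 at 1.1.1.1.1]
2. pair(pair(h(h(h(b))), f(a, cons(a, cons(f(a, cons(a, cons(a, a))), a)))), cons(b, h(b)))  →  pair(pair(h(h(b)), f(a, cons(a, cons(f(a, cons(a, cons(a, a))), a)))), cons(b, h(b)))   [R4 at 1.1.1.1]
3. pair(pair(h(h(b)), f(a, cons(a, cons(f(a, cons(a, cons(a, a))), a)))), cons(b, h(b)))  →  pair(pair(h(b), f(a, cons(a, cons(f(a, cons(a, cons(a, a))), a)))), cons(b, h(b)))   [R4 at 1.1.1]
4. pair(pair(h(b), f(a, cons(a, cons(f(a, cons(a, cons(a, a))), a)))), cons(b, h(b)))  →  pair(pair(b, f(a, cons(a, cons(f(a, cons(a, cons(a, a))), a)))), cons(b, h(b)))   [R4 at 1.1]
5. pair(pair(b, f(a, cons(a, cons(f(a, cons(a, cons(a, a))), a)))), cons(b, h(b)))  →  pair(pair(b, f(a, cons(a, cons(a, a)))), cons(b, h(b)))   [R7 at 1.2.2.2.1]
6. pair(pair(b, f(a, cons(a, cons(a, a)))), cons(b, h(b)))  →  pair(pair(b, a), cons(b, h(b)))   [R7 at 1.2]
7. pair(pair(b, a), cons(b, h(b)))  →  pair(pair(b, a), cons(b, b))   [R4 at 2.2]

pair(pair(b, a), cons(b, b))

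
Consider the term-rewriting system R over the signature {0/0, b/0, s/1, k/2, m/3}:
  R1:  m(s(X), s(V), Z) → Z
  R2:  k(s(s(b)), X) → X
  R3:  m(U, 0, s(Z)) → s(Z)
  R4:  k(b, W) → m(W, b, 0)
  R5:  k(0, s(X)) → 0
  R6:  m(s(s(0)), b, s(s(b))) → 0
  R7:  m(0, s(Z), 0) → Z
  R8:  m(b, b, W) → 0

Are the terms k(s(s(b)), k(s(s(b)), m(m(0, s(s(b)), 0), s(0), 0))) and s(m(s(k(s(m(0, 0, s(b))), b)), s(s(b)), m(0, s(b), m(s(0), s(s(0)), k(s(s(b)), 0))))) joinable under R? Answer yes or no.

Reduce t₁ = k(s(s(b)), k(s(s(b)), m(m(0, s(s(b)), 0), s(0), 0))):
1. k(s(s(b)), k(s(s(b)), m(m(0, s(s(b)), 0), s(0), 0)))  →  k(s(s(b)), m(m(0, s(s(b)), 0), s(0), 0))   [R2 at ε]
2. k(s(s(b)), m(m(0, s(s(b)), 0), s(0), 0))  →  m(m(0, s(s(b)), 0), s(0), 0)   [R2 at ε]
3. m(m(0, s(s(b)), 0), s(0), 0)  →  m(s(b), s(0), 0)   [R7 at 1]
4. m(s(b), s(0), 0)  →  0   [R1 at ε]

Reduce t₂ = s(m(s(k(s(m(0, 0, s(b))), b)), s(s(b)), m(0, s(b), m(s(0), s(s(0)), k(s(s(b)), 0))))):
1. s(m(s(k(s(m(0, 0, s(b))), b)), s(s(b)), m(0, s(b), m(s(0), s(s(0)), k(s(s(b)), 0)))))  →  s(m(0, s(b), m(s(0), s(s(0)), k(s(s(b)), 0))))   [R1 at 1]
2. s(m(0, s(b), m(s(0), s(s(0)), k(s(s(b)), 0))))  →  s(m(0, s(b), k(s(s(b)), 0)))   [R1 at 1.3]
3. s(m(0, s(b), k(s(s(b)), 0)))  →  s(m(0, s(b), 0))   [R2 at 1.3]
4. s(m(0, s(b), 0))  →  s(b)   [R7 at 1]

no — NF(t₁) = 0, NF(t₂) = s(b)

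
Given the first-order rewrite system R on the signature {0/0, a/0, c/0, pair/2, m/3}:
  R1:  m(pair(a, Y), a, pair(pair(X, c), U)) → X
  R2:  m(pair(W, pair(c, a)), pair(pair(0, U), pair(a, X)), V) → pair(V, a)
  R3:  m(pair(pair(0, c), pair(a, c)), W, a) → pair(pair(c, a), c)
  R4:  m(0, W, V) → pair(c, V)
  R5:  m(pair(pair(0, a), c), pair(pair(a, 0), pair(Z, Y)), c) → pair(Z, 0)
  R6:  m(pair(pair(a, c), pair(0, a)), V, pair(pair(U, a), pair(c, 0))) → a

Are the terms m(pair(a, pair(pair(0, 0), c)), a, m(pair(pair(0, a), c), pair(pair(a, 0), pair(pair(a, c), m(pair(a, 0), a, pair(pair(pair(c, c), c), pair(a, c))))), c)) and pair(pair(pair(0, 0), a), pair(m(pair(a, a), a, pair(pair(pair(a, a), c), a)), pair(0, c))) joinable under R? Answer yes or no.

Reduce t₁ = m(pair(a, pair(pair(0, 0), c)), a, m(pair(pair(0, a), c), pair(pair(a, 0), pair(pair(a, c), m(pair(a, 0), a, pair(pair(pair(c, c), c), pair(a, c))))), c)):
1. m(pair(a, pair(pair(0, 0), c)), a, m(pair(pair(0, a), c), pair(pair(a, 0), pair(pair(a, c), m(pair(a, 0), a, pair(pair(pair(c, c), c), pair(a, c))))), c))  →  m(pair(a, pair(pair(0, 0), c)), a, pair(pair(a, c), 0))   [R5 at 3]
2. m(pair(a, pair(pair(0, 0), c)), a, pair(pair(a, c), 0))  →  a   [R1 at ε]

Reduce t₂ = pair(pair(pair(0, 0), a), pair(m(pair(a, a), a, pair(pair(pair(a, a), c), a)), pair(0, c))):
1. pair(pair(pair(0, 0), a), pair(m(pair(a, a), a, pair(pair(pair(a, a), c), a)), pair(0, c)))  →  pair(pair(pair(0, 0), a), pair(pair(a, a), pair(0, c)))   [R1 at 2.1]

no — NF(t₁) = a, NF(t₂) = pair(pair(pair(0, 0), a), pair(pair(a, a), pair(0, c)))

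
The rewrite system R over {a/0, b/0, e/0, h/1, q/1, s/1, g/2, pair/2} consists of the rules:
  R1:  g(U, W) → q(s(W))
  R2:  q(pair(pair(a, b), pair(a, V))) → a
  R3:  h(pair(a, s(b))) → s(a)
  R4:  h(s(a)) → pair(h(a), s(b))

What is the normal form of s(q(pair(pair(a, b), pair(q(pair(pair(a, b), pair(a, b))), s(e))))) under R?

s(a)

1. s(q(pair(pair(a, b), pair(q(pair(pair(a, b), pair(a, b))), s(e)))))  →  s(q(pair(pair(a, b), pair(a, s(e)))))   [R2 at 1.1.2.1]
2. s(q(pair(pair(a, b), pair(a, s(e)))))  →  s(a)   [R2 at 1]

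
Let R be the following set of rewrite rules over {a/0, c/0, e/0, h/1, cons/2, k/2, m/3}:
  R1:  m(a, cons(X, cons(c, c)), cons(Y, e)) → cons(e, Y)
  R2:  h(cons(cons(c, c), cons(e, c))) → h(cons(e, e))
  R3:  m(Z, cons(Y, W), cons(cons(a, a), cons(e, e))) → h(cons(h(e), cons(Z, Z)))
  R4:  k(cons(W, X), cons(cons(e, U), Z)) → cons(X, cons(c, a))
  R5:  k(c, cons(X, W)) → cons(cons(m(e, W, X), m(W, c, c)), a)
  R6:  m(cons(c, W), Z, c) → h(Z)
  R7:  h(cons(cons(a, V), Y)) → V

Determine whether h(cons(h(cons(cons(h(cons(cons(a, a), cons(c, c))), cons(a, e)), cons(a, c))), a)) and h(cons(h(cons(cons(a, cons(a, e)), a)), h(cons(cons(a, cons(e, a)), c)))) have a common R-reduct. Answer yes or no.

yes — NF(t₁) = e, NF(t₂) = e

Reduce t₁ = h(cons(h(cons(cons(h(cons(cons(a, a), cons(c, c))), cons(a, e)), cons(a, c))), a)):
1. h(cons(h(cons(cons(h(cons(cons(a, a), cons(c, c))), cons(a, e)), cons(a, c))), a))  →  h(cons(h(cons(cons(a, cons(a, e)), cons(a, c))), a))   [R7 at 1.1.1.1.1]
2. h(cons(h(cons(cons(a, cons(a, e)), cons(a, c))), a))  →  h(cons(cons(a, e), a))   [R7 at 1.1]
3. h(cons(cons(a, e), a))  →  e   [R7 at ε]

Reduce t₂ = h(cons(h(cons(cons(a, cons(a, e)), a)), h(cons(cons(a, cons(e, a)), c)))):
1. h(cons(h(cons(cons(a, cons(a, e)), a)), h(cons(cons(a, cons(e, a)), c))))  →  h(cons(cons(a, e), h(cons(cons(a, cons(e, a)), c))))   [R7 at 1.1]
2. h(cons(cons(a, e), h(cons(cons(a, cons(e, a)), c))))  →  e   [R7 at ε]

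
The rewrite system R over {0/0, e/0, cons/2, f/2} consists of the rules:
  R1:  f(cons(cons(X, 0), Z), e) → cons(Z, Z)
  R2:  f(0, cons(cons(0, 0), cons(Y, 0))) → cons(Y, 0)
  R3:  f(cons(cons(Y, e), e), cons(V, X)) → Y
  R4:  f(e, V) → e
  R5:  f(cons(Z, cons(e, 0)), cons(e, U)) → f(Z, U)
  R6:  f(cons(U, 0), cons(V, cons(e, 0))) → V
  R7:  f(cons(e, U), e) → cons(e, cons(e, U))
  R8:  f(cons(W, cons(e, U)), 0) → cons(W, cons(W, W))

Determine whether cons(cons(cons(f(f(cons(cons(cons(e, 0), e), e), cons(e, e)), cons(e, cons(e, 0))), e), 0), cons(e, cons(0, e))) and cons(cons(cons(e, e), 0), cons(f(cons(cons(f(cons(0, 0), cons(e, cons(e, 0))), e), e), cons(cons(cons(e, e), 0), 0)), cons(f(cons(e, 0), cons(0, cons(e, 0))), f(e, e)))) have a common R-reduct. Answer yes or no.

yes — NF(t₁) = cons(cons(cons(e, e), 0), cons(e, cons(0, e))), NF(t₂) = cons(cons(cons(e, e), 0), cons(e, cons(0, e)))

Reduce t₁ = cons(cons(cons(f(f(cons(cons(cons(e, 0), e), e), cons(e, e)), cons(e, cons(e, 0))), e), 0), cons(e, cons(0, e))):
1. cons(cons(cons(f(f(cons(cons(cons(e, 0), e), e), cons(e, e)), cons(e, cons(e, 0))), e), 0), cons(e, cons(0, e)))  →  cons(cons(cons(f(cons(e, 0), cons(e, cons(e, 0))), e), 0), cons(e, cons(0, e)))   [R3 at 1.1.1.1]
2. cons(cons(cons(f(cons(e, 0), cons(e, cons(e, 0))), e), 0), cons(e, cons(0, e)))  →  cons(cons(cons(e, e), 0), cons(e, cons(0, e)))   [R6 at 1.1.1]

Reduce t₂ = cons(cons(cons(e, e), 0), cons(f(cons(cons(f(cons(0, 0), cons(e, cons(e, 0))), e), e), cons(cons(cons(e, e), 0), 0)), cons(f(cons(e, 0), cons(0, cons(e, 0))), f(e, e)))):
1. cons(cons(cons(e, e), 0), cons(f(cons(cons(f(cons(0, 0), cons(e, cons(e, 0))), e), e), cons(cons(cons(e, e), 0), 0)), cons(f(cons(e, 0), cons(0, cons(e, 0))), f(e, e))))  →  cons(cons(cons(e, e), 0), cons(f(cons(0, 0), cons(e, cons(e, 0))), cons(f(cons(e, 0), cons(0, cons(e, 0))), f(e, e))))   [R3 at 2.1]
2. cons(cons(cons(e, e), 0), cons(f(cons(0, 0), cons(e, cons(e, 0))), cons(f(cons(e, 0), cons(0, cons(e, 0))), f(e, e))))  →  cons(cons(cons(e, e), 0), cons(e, cons(f(cons(e, 0), cons(0, cons(e, 0))), f(e, e))))   [R6 at 2.1]
3. cons(cons(cons(e, e), 0), cons(e, cons(f(cons(e, 0), cons(0, cons(e, 0))), f(e, e))))  →  cons(cons(cons(e, e), 0), cons(e, cons(0, f(e, e))))   [R6 at 2.2.1]
4. cons(cons(cons(e, e), 0), cons(e, cons(0, f(e, e))))  →  cons(cons(cons(e, e), 0), cons(e, cons(0, e)))   [R4 at 2.2.2]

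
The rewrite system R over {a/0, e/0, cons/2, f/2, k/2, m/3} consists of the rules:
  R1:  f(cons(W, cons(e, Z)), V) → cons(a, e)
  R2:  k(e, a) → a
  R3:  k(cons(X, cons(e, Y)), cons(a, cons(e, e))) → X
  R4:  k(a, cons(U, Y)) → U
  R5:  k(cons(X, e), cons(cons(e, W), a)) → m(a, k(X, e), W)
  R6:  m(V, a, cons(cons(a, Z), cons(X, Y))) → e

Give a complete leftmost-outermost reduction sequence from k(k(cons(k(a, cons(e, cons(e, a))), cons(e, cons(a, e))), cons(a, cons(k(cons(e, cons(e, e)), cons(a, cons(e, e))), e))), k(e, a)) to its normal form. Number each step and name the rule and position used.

a

1. k(k(cons(k(a, cons(e, cons(e, a))), cons(e, cons(a, e))), cons(a, cons(k(cons(e, cons(e, e)), cons(a, cons(e, e))), e))), k(e, a))  →  k(k(cons(e, cons(e, cons(a, e))), cons(a, cons(k(cons(e, cons(e, e)), cons(a, cons(e, e))), e))), k(e, a))   [R4 at 1.1.1]
2. k(k(cons(e, cons(e, cons(a, e))), cons(a, cons(k(cons(e, cons(e, e)), cons(a, cons(e, e))), e))), k(e, a))  →  k(k(cons(e, cons(e, cons(a, e))), cons(a, cons(e, e))), k(e, a))   [R3 at 1.2.2.1]
3. k(k(cons(e, cons(e, cons(a, e))), cons(a, cons(e, e))), k(e, a))  →  k(e, k(e, a))   [R3 at 1]
4. k(e, k(e, a))  →  k(e, a)   [R2 at 2]
5. k(e, a)  →  a   [R2 at ε]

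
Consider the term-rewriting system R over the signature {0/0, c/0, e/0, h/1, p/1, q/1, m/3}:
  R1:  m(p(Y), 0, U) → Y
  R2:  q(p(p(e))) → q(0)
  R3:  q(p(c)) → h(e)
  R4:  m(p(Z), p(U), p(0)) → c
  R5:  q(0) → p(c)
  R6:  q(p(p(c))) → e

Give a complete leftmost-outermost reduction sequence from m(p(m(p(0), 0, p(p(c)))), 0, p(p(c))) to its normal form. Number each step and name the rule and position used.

1. m(p(m(p(0), 0, p(p(c)))), 0, p(p(c)))  →  m(p(0), 0, p(p(c)))   [R1 at ε]
2. m(p(0), 0, p(p(c)))  →  0   [R1 at ε]

0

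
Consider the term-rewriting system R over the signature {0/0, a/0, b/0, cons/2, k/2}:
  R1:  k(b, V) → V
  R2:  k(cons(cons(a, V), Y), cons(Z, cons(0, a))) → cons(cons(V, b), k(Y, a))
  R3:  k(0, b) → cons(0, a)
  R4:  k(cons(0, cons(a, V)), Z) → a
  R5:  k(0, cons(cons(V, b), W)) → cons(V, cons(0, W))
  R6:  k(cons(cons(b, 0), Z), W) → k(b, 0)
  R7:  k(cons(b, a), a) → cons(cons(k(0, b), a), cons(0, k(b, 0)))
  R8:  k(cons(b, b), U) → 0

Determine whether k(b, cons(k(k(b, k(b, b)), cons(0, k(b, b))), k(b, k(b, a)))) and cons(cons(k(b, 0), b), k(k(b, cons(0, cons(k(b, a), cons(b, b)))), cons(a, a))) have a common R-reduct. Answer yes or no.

yes — NF(t₁) = cons(cons(0, b), a), NF(t₂) = cons(cons(0, b), a)

Reduce t₁ = k(b, cons(k(k(b, k(b, b)), cons(0, k(b, b))), k(b, k(b, a)))):
1. k(b, cons(k(k(b, k(b, b)), cons(0, k(b, b))), k(b, k(b, a))))  →  cons(k(k(b, k(b, b)), cons(0, k(b, b))), k(b, k(b, a)))   [R1 at ε]
2. cons(k(k(b, k(b, b)), cons(0, k(b, b))), k(b, k(b, a)))  →  cons(k(k(b, b), cons(0, k(b, b))), k(b, k(b, a)))   [R1 at 1.1]
3. cons(k(k(b, b), cons(0, k(b, b))), k(b, k(b, a)))  →  cons(k(b, cons(0, k(b, b))), k(b, k(b, a)))   [R1 at 1.1]
4. cons(k(b, cons(0, k(b, b))), k(b, k(b, a)))  →  cons(cons(0, k(b, b)), k(b, k(b, a)))   [R1 at 1]
5. cons(cons(0, k(b, b)), k(b, k(b, a)))  →  cons(cons(0, b), k(b, k(b, a)))   [R1 at 1.2]
6. cons(cons(0, b), k(b, k(b, a)))  →  cons(cons(0, b), k(b, a))   [R1 at 2]
7. cons(cons(0, b), k(b, a))  →  cons(cons(0, b), a)   [R1 at 2]

Reduce t₂ = cons(cons(k(b, 0), b), k(k(b, cons(0, cons(k(b, a), cons(b, b)))), cons(a, a))):
1. cons(cons(k(b, 0), b), k(k(b, cons(0, cons(k(b, a), cons(b, b)))), cons(a, a)))  →  cons(cons(0, b), k(k(b, cons(0, cons(k(b, a), cons(b, b)))), cons(a, a)))   [R1 at 1.1]
2. cons(cons(0, b), k(k(b, cons(0, cons(k(b, a), cons(b, b)))), cons(a, a)))  →  cons(cons(0, b), k(cons(0, cons(k(b, a), cons(b, b))), cons(a, a)))   [R1 at 2.1]
3. cons(cons(0, b), k(cons(0, cons(k(b, a), cons(b, b))), cons(a, a)))  →  cons(cons(0, b), k(cons(0, cons(a, cons(b, b))), cons(a, a)))   [R1 at 2.1.2.1]
4. cons(cons(0, b), k(cons(0, cons(a, cons(b, b))), cons(a, a)))  →  cons(cons(0, b), a)   [R4 at 2]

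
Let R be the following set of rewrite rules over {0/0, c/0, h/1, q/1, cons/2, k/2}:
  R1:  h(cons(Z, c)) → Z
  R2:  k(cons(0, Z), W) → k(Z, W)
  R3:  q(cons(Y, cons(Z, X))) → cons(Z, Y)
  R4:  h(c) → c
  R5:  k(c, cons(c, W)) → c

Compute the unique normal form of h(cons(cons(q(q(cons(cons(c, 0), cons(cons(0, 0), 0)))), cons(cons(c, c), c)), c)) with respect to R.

cons(cons(c, cons(0, 0)), cons(cons(c, c), c))

1. h(cons(cons(q(q(cons(cons(c, 0), cons(cons(0, 0), 0)))), cons(cons(c, c), c)), c))  →  cons(q(q(cons(cons(c, 0), cons(cons(0, 0), 0)))), cons(cons(c, c), c))   [R1 at ε]
2. cons(q(q(cons(cons(c, 0), cons(cons(0, 0), 0)))), cons(cons(c, c), c))  →  cons(q(cons(cons(0, 0), cons(c, 0))), cons(cons(c, c), c))   [R3 at 1.1]
3. cons(q(cons(cons(0, 0), cons(c, 0))), cons(cons(c, c), c))  →  cons(cons(c, cons(0, 0)), cons(cons(c, c), c))   [R3 at 1]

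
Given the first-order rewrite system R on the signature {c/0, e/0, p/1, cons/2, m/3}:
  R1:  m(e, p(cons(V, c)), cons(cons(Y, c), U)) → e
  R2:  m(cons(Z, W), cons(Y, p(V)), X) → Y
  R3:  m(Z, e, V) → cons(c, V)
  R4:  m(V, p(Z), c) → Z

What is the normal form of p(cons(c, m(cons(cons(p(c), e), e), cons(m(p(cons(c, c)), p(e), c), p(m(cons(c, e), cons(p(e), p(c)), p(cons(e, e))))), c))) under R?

p(cons(c, e))

1. p(cons(c, m(cons(cons(p(c), e), e), cons(m(p(cons(c, c)), p(e), c), p(m(cons(c, e), cons(p(e), p(c)), p(cons(e, e))))), c)))  →  p(cons(c, m(p(cons(c, c)), p(e), c)))   [R2 at 1.2]
2. p(cons(c, m(p(cons(c, c)), p(e), c)))  →  p(cons(c, e))   [R4 at 1.2]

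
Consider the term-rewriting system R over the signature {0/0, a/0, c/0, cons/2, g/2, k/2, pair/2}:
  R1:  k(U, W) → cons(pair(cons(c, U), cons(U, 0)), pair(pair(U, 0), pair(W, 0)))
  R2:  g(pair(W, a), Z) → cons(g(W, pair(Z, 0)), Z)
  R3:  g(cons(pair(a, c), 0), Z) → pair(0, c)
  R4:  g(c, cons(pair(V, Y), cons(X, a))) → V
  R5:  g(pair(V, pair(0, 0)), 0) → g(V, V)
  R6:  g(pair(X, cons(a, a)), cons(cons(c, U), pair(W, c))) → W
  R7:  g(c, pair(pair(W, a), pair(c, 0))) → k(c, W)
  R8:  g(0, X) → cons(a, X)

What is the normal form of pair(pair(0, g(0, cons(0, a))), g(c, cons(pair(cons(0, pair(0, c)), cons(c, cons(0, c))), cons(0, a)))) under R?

pair(pair(0, cons(a, cons(0, a))), cons(0, pair(0, c)))

1. pair(pair(0, g(0, cons(0, a))), g(c, cons(pair(cons(0, pair(0, c)), cons(c, cons(0, c))), cons(0, a))))  →  pair(pair(0, cons(a, cons(0, a))), g(c, cons(pair(cons(0, pair(0, c)), cons(c, cons(0, c))), cons(0, a))))   [R8 at 1.2]
2. pair(pair(0, cons(a, cons(0, a))), g(c, cons(pair(cons(0, pair(0, c)), cons(c, cons(0, c))), cons(0, a))))  →  pair(pair(0, cons(a, cons(0, a))), cons(0, pair(0, c)))   [R4 at 2]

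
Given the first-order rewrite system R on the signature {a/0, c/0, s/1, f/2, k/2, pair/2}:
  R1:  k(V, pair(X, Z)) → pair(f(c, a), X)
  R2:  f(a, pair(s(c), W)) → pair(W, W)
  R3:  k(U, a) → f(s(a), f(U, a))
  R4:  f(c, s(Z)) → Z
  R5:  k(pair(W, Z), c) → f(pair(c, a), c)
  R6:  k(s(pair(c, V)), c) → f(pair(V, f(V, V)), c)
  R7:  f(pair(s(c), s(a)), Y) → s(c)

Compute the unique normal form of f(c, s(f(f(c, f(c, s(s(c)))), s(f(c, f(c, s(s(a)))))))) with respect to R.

1. f(c, s(f(f(c, f(c, s(s(c)))), s(f(c, f(c, s(s(a))))))))  →  f(f(c, f(c, s(s(c)))), s(f(c, f(c, s(s(a))))))   [R4 at ε]
2. f(f(c, f(c, s(s(c)))), s(f(c, f(c, s(s(a))))))  →  f(f(c, s(c)), s(f(c, f(c, s(s(a))))))   [R4 at 1.2]
3. f(f(c, s(c)), s(f(c, f(c, s(s(a))))))  →  f(c, s(f(c, f(c, s(s(a))))))   [R4 at 1]
4. f(c, s(f(c, f(c, s(s(a))))))  →  f(c, f(c, s(s(a))))   [R4 at ε]
5. f(c, f(c, s(s(a))))  →  f(c, s(a))   [R4 at 2]
6. f(c, s(a))  →  a   [R4 at ε]

a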